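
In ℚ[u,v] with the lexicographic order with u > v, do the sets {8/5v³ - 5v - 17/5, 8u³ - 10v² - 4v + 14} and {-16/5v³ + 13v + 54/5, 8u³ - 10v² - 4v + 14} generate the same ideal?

No, the ideals differ.

Two ideals are equal iff their reduced Gröbner bases coincide (the reduced basis is unique for a fixed ordering).
Buchberger on the first generating set:
f_1 = 8/5v³ - 5v - 17/5, LT = v³.
f_2 = 8u³ - 10v² - 4v + 14, LT = u³.

The S-polynomials (S(f_1,f_2)) all reduce to 0 modulo the current basis, so we have a Gröbner basis.
Inter-reduce: drop elements whose leading term is divisible by another's, tail-reduce, and make monic.
Reduced Gröbner basis: {u³ - 5/4v² - ½v + 7/4, v³ - 25/8v - 17/8}.

Buchberger on the second generating set:
h_1 = -16/5v³ + 13v + 54/5, LT = v³.
h_2 = 8u³ - 10v² - 4v + 14, LT = u³.

The S-polynomials (S(h_1,h_2)) all reduce to 0 modulo the current basis, so we have a Gröbner basis.
Inter-reduce: drop elements whose leading term is divisible by another's, tail-reduce, and make monic.
Reduced Gröbner basis: {u³ - 5/4v² - ½v + 7/4, v³ - 65/16v - 27/8}.

Since the reduced bases disagree, the two ideals are not the same.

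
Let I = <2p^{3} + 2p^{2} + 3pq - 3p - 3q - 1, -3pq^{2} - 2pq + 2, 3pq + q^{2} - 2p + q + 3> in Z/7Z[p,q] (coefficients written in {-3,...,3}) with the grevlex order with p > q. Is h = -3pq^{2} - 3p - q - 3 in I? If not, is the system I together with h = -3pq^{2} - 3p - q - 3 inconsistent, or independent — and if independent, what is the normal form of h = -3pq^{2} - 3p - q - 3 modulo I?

-3pq^{2} - 3p - q - 3 lies in I (it reduces to 0).

First compute the reduced Gröbner basis of I by Buchberger's algorithm.
f_1 = 2p^{3} + 2p^{2} + 3pq - 3p - 3q - 1, LT = p^{3}.
f_2 = -3pq^{2} - 2pq + 2, LT = pq^{2}.
f_3 = 3pq + q^{2} - 2p + q + 3, LT = pq.

S(f_1,f_2): lcm = p^{3}q^{2}. S = -3p^{3}q + p^{2}q^{2} - 2pq^{3} + 2pq^{2} + 2q^{3} + 3p^{2} + 3q^{2}.
  reduce S modulo (f_1, f_2, f_3):
  remainder 2q^{3} + 3p^{2} + 2q^{2} + 3p + 3q - 1 ≠ 0; add k_4 = 2q^{3} + 3p^{2} + 2q^{2} + 3p + 3q - 1 to the basis.

S(f_1,f_3): lcm = p^{3}q. S = 2p^{2}q^{2} + 3p^{3} + 3p^{2}q - 2pq^{2} - p^{2} + 2pq + 2q^{2} + 3q.
  reduce S modulo (f_1, f_2, f_3, k_4):
  remainder p^{2} - 2q^{2} - 3p - 3 ≠ 0; add k_5 = p^{2} - 2q^{2} - 3p - 3 to the basis.

S(f_2,f_3): lcm = pq^{2}. S = 2q^{3} - pq + 2q^{2} - q - 3.
  reduce S modulo (f_1, f_2, f_3, k_4, k_5):
  remainder -q^{2} - p + q - 3 ≠ 0; add k_6 = -q^{2} - p + q - 3 to the basis.

S(f_3,k_4): lcm = pq^{3}. S = -2q^{4} + 2p^{3} + 3pq^{2} - 2q^{3} + 2p^{2} + 2pq + q^{2} - 3p.
  reduce S modulo (f_1, f_2, f_3, k_4, k_5, k_6):
  remainder -3p - 3q + 3 ≠ 0; add k_7 = -3p - 3q + 3 to the basis.

S(f_1,k_5): lcm = p^{3}. S = 2pq^{2} - 3p^{2} - 2pq - 2p + 2q + 3.
  reduce S modulo (f_1, f_2, f_3, k_4, k_5, k_6, k_7):
  remainder -2q - 2 ≠ 0; add k_8 = -2q - 2 to the basis.

The other S-polynomials (S(f_1,k_4), S(f_2,k_4), S(f_2,k_5), S(f_3,k_5), S(k_4,k_5), S(f_1,k_6), S(f_2,k_6), S(f_3,k_6), S(k_4,k_6), S(k_5,k_6), S(f_1,k_7), S(f_2,k_7), S(f_3,k_7), S(k_4,k_7), S(k_5,k_7), S(k_6,k_7), S(f_1,k_8), S(f_2,k_8), S(f_3,k_8), S(k_4,k_8), S(k_5,k_8), S(k_6,k_8), S(k_7,k_8)) all reduce to 0 modulo the current basis, so we have a Gröbner basis.
Inter-reduce: drop elements whose leading term is divisible by another's, tail-reduce, and make monic.
Reduced Gröbner basis: {p - 2, q + 1}.
Label its elements g_1 = p - 2, g_2 = q + 1.

Reduce h = -3pq^{2} - 3p - q - 3 modulo G:
  leading term pq^{2}: subtract (-3q^{2})·g_1 from -3pq^{2} - 3p - q - 3 → q^{2} - 3p - q - 3
  leading term q^{2}: subtract (q)·g_2 from q^{2} - 3p - q - 3 → -3p - 2q - 3
  leading term p: subtract (-3)·g_1 from -3p - 2q - 3 → -2q - 2
  leading term q: subtract (-2)·g_2 from -2q - 2 → 0
  normal form = 0.
Since the normal form is 0, h ∈ I.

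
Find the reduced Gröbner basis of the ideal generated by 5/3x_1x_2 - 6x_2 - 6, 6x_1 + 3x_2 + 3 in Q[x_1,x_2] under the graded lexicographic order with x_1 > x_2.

G = {x_2^2 + 41/5x_2 + 36/5, x_1 + 1/2x_2 + 1/2}

Buchberger's algorithm terminates because the ascending chain of leading-term ideals stabilizes.

f_1 = 5/3x_1x_2 - 6x_2 - 6, LT = x_1x_2.
f_2 = 6x_1 + 3x_2 + 3, LT = x_1.

S(f_1,f_2): lcm = x_1x_2. S = -1/2x_2^2 - 41/10x_2 - 18/5.
  reduce S modulo (f_1, f_2):
  remainder -1/2x_2^2 - 41/10x_2 - 18/5 ≠ 0; add g_3 = -1/2x_2^2 - 41/10x_2 - 18/5 to the basis.

The other S-polynomials (S(f_1,g_3), S(f_2,g_3)) all reduce to 0 modulo the current basis, so we have a Gröbner basis.
Inter-reduce: drop elements whose leading term is divisible by another's, tail-reduce, and make monic.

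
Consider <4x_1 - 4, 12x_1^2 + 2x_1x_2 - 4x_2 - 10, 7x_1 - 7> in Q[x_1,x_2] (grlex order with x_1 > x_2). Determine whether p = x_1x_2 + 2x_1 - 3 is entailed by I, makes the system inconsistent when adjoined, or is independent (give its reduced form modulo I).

First compute the reduced Gröbner basis of I by Buchberger's algorithm.
f_1 = 4x_1 - 4, LT = x_1.
f_2 = 12x_1^2 + 2x_1x_2 - 4x_2 - 10, LT = x_1^2.
f_3 = 7x_1 - 7, LT = x_1.

S(f_1,f_2): lcm = x_1^2. S = -1/6x_1x_2 - x_1 + 1/3x_2 + 5/6.
  leading term x_1x_2: subtract (-1/24x_2)·f_1 from -1/6x_1x_2 - x_1 + 1/3x_2 + 5/6 → -x_1 + 1/6x_2 + 5/6
  leading term x_1: subtract (-1/4)·f_1 from -x_1 + 1/6x_2 + 5/6 → 1/6x_2 - 1/6
  leading term x_2: no divisor's leading term divides it; move 1/6x_2 to the remainder.
  leading term 1: no divisor's leading term divides it; move -1/6 to the remainder.
  remainder 1/6x_2 - 1/6 ≠ 0; add h_4 = 1/6x_2 - 1/6 to the basis.

S(f_1,f_3): lcm = x_1. S = 0.
  remainder 0.

S(f_2,f_3): lcm = x_1^2. S = 1/6x_1x_2 + x_1 - 1/3x_2 - 5/6.
  leading term x_1x_2: subtract (1/24x_2)·f_1 from 1/6x_1x_2 + x_1 - 1/3x_2 - 5/6 → x_1 - 1/6x_2 - 5/6
  leading term x_1: subtract (1/4)·f_1 from x_1 - 1/6x_2 - 5/6 → -1/6x_2 + 1/6
  leading term x_2: subtract (-1)·h_4 from -1/6x_2 + 1/6 → 0
  remainder 0.

S(f_1,h_4): leading monomials are coprime, so the S-polynomial reduces to 0 (Buchberger's first criterion).
S(f_2,h_4): leading monomials are coprime, so the S-polynomial reduces to 0 (Buchberger's first criterion).
S(f_3,h_4): leading monomials are coprime, so the S-polynomial reduces to 0 (Buchberger's first criterion).
Every S-polynomial of the final basis reduces to 0, so we have a Gröbner basis.
Inter-reduce: drop elements whose leading term is divisible by another's, tail-reduce, and make monic.
Reduced Gröbner basis: {x_1 - 1, x_2 - 1}.
Label its elements g_1 = x_1 - 1, g_2 = x_2 - 1.

Reduce p = x_1x_2 + 2x_1 - 3 modulo G:
  leading term x_1x_2: subtract (x_2)·g_1 from x_1x_2 + 2x_1 - 3 → 2x_1 + x_2 - 3
  leading term x_1: subtract (2)·g_1 from 2x_1 + x_2 - 3 → x_2 - 1
  leading term x_2: subtract (1)·g_2 from x_2 - 1 → 0
  normal form = 0.
Since the normal form is 0, p ∈ I.

x_1x_2 + 2x_1 - 3 lies in I (it reduces to 0).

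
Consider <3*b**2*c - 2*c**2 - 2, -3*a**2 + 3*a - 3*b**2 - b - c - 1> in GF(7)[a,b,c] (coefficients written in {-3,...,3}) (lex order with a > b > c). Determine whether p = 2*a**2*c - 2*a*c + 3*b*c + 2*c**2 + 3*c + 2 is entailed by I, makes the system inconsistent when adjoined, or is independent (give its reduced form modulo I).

Adjoining 2*a**2*c - 2*a*c + 3*b*c + 2*c**2 + 3*c + 2 makes the ideal the whole ring: the system is inconsistent.

First compute the reduced Gröbner basis of I by Buchberger's algorithm.
f_1 = 3*b**2*c - 2*c**2 - 2, LT = b**2*c.
f_2 = -3*a**2 + 3*a - 3*b**2 - b - c - 1, LT = a**2.

The S-polynomials (S(f_1,f_2)) all reduce to 0 modulo the current basis, so we have a Gröbner basis.
Inter-reduce: drop elements whose leading term is divisible by another's, tail-reduce, and make monic.
Reduced Gröbner basis: {a**2 - a + b**2 - 2*b - 2*c - 2, b**2*c - 3*c**2 - 3}.
Label its elements g_1 = a**2 - a + b**2 - 2*b - 2*c - 2, g_2 = b**2*c - 3*c**2 - 3.

Reduce p = 2*a**2*c - 2*a*c + 3*b*c + 2*c**2 + 3*c + 2 modulo G:
  leading term a**2*c: subtract (2*c)·g_1 from 2*a**2*c - 2*a*c + 3*b*c + 2*c**2 + 3*c + 2 → -2*b**2*c - c**2 + 2
  leading term b**2*c: subtract (-2)·g_2 from -2*b**2*c - c**2 + 2 → 3
  leading term 1: no divisor's leading term divides it; move 3 to the remainder.
  normal form = 3.
The normal form is nonzero, so p ∉ I. Since p minus its normal form lies in I, I + (p) = I + (r) where r = 3; decide whether this ideal is the whole ring.
Here r = 3 is a nonzero constant, hence a unit: 1 ∈ I + (p), the Gröbner basis of I + (p) is {1}, and the enlarged system has no common solution — adjoining p is inconsistent.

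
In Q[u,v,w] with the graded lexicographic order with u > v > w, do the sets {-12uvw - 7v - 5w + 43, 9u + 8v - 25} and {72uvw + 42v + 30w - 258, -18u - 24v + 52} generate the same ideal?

Equality of ideals is decidable: compute both reduced Gröbner bases (unique for the ordering) and check whether they agree.
Buchberger on the first generating set:
f_1 = -12uvw - 7v - 5w + 43, LT = uvw.
f_2 = 9u + 8v - 25, LT = u.

S(f_1,f_2): lcm = uvw. S = -8/9v^2w + 25/9vw + 7/12v + 5/12w - 43/12.
  reduce S modulo (f_1, f_2):
  remainder -8/9v^2w + 25/9vw + 7/12v + 5/12w - 43/12 ≠ 0; add g_3 = -8/9v^2w + 25/9vw + 7/12v + 5/12w - 43/12 to the basis.

The other S-polynomials (S(f_1,g_3), S(f_2,g_3)) all reduce to 0 modulo the current basis, so we have a Gröbner basis.
Inter-reduce: drop elements whose leading term is divisible by another's, tail-reduce, and make monic.
Reduced Gröbner basis: {v^2w - 25/8vw - 21/32v - 15/32w + 129/32, u + 8/9v - 25/9}.

Buchberger on the second generating set:
h_1 = 72uvw + 42v + 30w - 258, LT = uvw.
h_2 = -18u - 24v + 52, LT = u.

S(h_1,h_2): lcm = uvw. S = -4/3v^2w + 26/9vw + 7/12v + 5/12w - 43/12.
  reduce S modulo (h_1, h_2):
  remainder -4/3v^2w + 26/9vw + 7/12v + 5/12w - 43/12 ≠ 0; add k_3 = -4/3v^2w + 26/9vw + 7/12v + 5/12w - 43/12 to the basis.

The other S-polynomials (S(h_1,k_3), S(h_2,k_3)) all reduce to 0 modulo the current basis, so we have a Gröbner basis.
Inter-reduce: drop elements whose leading term is divisible by another's, tail-reduce, and make monic.
Reduced Gröbner basis: {v^2w - 13/6vw - 7/16v - 5/16w + 43/16, u + 4/3v - 26/9}.

The bases are distinct; the ideals are different.

No, the ideals differ.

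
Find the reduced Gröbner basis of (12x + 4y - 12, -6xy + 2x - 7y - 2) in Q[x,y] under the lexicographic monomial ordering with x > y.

G = {x + \tfrac{1}{3}y - 1, y^{2} - \tfrac{41}{6}y}

Buchberger's algorithm terminates because the ascending chain of leading-term ideals stabilizes.

f_1 = 12x + 4y - 12, LT = x.
f_2 = -6xy + 2x - 7y - 2, LT = xy.

S(f_1,f_2): lcm = xy. S = \tfrac{1}{3}x + \tfrac{1}{3}y^{2} - \tfrac{13}{6}y - \tfrac{1}{3}.
  reduce S modulo (f_1, f_2):
  remainder \tfrac{1}{3}y^{2} - \tfrac{41}{18}y ≠ 0; add g_3 = \tfrac{1}{3}y^{2} - \tfrac{41}{18}y to the basis.

The other S-polynomials (S(f_1,g_3), S(f_2,g_3)) all reduce to 0 modulo the current basis, so we have a Gröbner basis.
Inter-reduce: drop elements whose leading term is divisible by another's, tail-reduce, and make monic.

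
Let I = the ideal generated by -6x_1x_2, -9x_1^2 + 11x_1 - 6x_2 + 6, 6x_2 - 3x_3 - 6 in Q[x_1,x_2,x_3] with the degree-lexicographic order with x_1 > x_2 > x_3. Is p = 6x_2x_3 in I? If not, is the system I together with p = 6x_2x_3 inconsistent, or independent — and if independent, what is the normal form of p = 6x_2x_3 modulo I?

6x_2x_3 lies in I (it reduces to 0).

First compute the reduced Gröbner basis of I by Buchberger's algorithm.
f_1 = -6x_1x_2, LT = x_1x_2.
f_2 = -9x_1^2 + 11x_1 - 6x_2 + 6, LT = x_1^2.
f_3 = 6x_2 - 3x_3 - 6, LT = x_2.

S(f_1,f_2): lcm = x_1^2x_2. S = 11/9x_1x_2 - 2/3x_2^2 + 2/3x_2.
  leading term x_1x_2: subtract (-11/54)·f_1 from 11/9x_1x_2 - 2/3x_2^2 + 2/3x_2 → -2/3x_2^2 + 2/3x_2
  leading term x_2^2: subtract (-1/9x_2)·f_3 from -2/3x_2^2 + 2/3x_2 → -1/3x_2x_3
  leading term x_2x_3: subtract (-1/18x_3)·f_3 from -1/3x_2x_3 → -1/6x_3^2 - 1/3x_3
  leading term x_3^2: no divisor's leading term divides it; move -1/6x_3^2 to the remainder.
  leading term x_3: no divisor's leading term divides it; move -1/3x_3 to the remainder.
  remainder -1/6x_3^2 - 1/3x_3 ≠ 0; add h_4 = -1/6x_3^2 - 1/3x_3 to the basis.

S(f_1,f_3): lcm = x_1x_2. S = 1/2x_1x_3 + x_1.
  leading term x_1x_3: no divisor's leading term divides it; move 1/2x_1x_3 to the remainder.
  leading term x_1: no divisor's leading term divides it; move x_1 to the remainder.
  remainder 1/2x_1x_3 + x_1 ≠ 0; add h_5 = 1/2x_1x_3 + x_1 to the basis.

S(f_2,f_3): leading monomials are coprime, so the S-polynomial reduces to 0 (Buchberger's first criterion).
S(f_1,h_4): leading monomials are coprime, so the S-polynomial reduces to 0 (Buchberger's first criterion).
S(f_2,h_4): leading monomials are coprime, so the S-polynomial reduces to 0 (Buchberger's first criterion).
S(f_3,h_4): leading monomials are coprime, so the S-polynomial reduces to 0 (Buchberger's first criterion).
S(f_1,h_5): lcm = x_1x_2x_3. S = -2x_1x_2.
  leading term x_1x_2: subtract (1/3)·f_1 from -2x_1x_2 → 0
  remainder 0.

S(f_2,h_5): lcm = x_1^2x_3. S = -2x_1^2 - 11/9x_1x_3 + 2/3x_2x_3 - 2/3x_3.
  leading term x_1^2: subtract (2/9)·f_2 from -2x_1^2 - 11/9x_1x_3 + 2/3x_2x_3 - 2/3x_3 → -11/9x_1x_3 + 2/3x_2x_3 - 22/9x_1 + 4/3x_2 - 2/3x_3 - 4/3
  leading term x_1x_3: subtract (-22/9)·h_5 from -11/9x_1x_3 + 2/3x_2x_3 - 22/9x_1 + 4/3x_2 - 2/3x_3 - 4/3 → 2/3x_2x_3 + 4/3x_2 - 2/3x_3 - 4/3
  leading term x_2x_3: subtract (1/9x_3)·f_3 from 2/3x_2x_3 + 4/3x_2 - 2/3x_3 - 4/3 → 1/3x_3^2 + 4/3x_2 - 4/3
  leading term x_3^2: subtract (-2)·h_4 from 1/3x_3^2 + 4/3x_2 - 4/3 → 4/3x_2 - 2/3x_3 - 4/3
  leading term x_2: subtract (2/9)·f_3 from 4/3x_2 - 2/3x_3 - 4/3 → 0
  remainder 0.

S(f_3,h_5): leading monomials are coprime, so the S-polynomial reduces to 0 (Buchberger's first criterion).
S(h_4,h_5): lcm = x_1x_3^2. S = 0.
  remainder 0.

Every S-polynomial of the final basis reduces to 0, so we have a Gröbner basis.
Inter-reduce: drop elements whose leading term is divisible by another's, tail-reduce, and make monic.
Reduced Gröbner basis: {x_1^2 - 11/9x_1 + 1/3x_3, x_1x_3 + 2x_1, x_3^2 + 2x_3, x_2 - 1/2x_3 - 1}.
Label its elements g_1 = x_1^2 - 11/9x_1 + 1/3x_3, g_2 = x_1x_3 + 2x_1, g_3 = x_3^2 + 2x_3, g_4 = x_2 - 1/2x_3 - 1.

Reduce p = 6x_2x_3 modulo G:
  leading term x_2x_3: subtract (6x_3)·g_4 from 6x_2x_3 → 3x_3^2 + 6x_3
  leading term x_3^2: subtract (3)·g_3 from 3x_3^2 + 6x_3 → 0
  normal form = 0.
Since the normal form is 0, p ∈ I.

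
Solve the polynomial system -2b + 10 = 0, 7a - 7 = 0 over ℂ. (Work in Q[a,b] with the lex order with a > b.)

Compute a lex Gröbner basis by Buchberger's algorithm.
f_1 = -2b + 10, LT = b.
f_2 = 7a - 7, LT = a.

The S-polynomials (S(f_1,f_2)) all reduce to 0 modulo the current basis, so we have a Gröbner basis.
Inter-reduce: drop elements whose leading term is divisible by another's, tail-reduce, and make monic.
Reduced Gröbner basis: {a - 1, b - 5}.

From the last basis element, b - 5 = 0, so b takes values in {5}. Each choice, substituted upward through the basis, yields the corresponding point(s) of the solution set.
  b = 5: the earlier basis element becomes a - 1 = 0, giving a = 1 — point (1, 5).

{(1, 5)}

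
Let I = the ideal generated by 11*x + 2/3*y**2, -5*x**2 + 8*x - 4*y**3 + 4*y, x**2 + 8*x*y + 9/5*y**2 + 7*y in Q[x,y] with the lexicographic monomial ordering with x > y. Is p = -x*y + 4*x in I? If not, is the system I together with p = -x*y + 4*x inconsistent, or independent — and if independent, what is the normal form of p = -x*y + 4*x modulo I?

First compute the reduced Gröbner basis of I by Buchberger's algorithm.
f_1 = 11*x + 2/3*y**2, LT = x.
f_2 = -5*x**2 + 8*x - 4*y**3 + 4*y, LT = x**2.
f_3 = x**2 + 8*x*y + 9/5*y**2 + 7*y, LT = x**2.

S(f_1,f_2): lcm = x**2. S = 2/33*x*y**2 + 8/5*x - 4/5*y**3 + 4/5*y.
  reduce S modulo (f_1, f_2, f_3):
  remainder -4/1089*y**4 - 4/5*y**3 - 16/165*y**2 + 4/5*y ≠ 0; add h_4 = -4/1089*y**4 - 4/5*y**3 - 16/165*y**2 + 4/5*y to the basis.

S(f_1,f_3): lcm = x**2. S = 2/33*x*y**2 - 8*x*y - 9/5*y**2 - 7*y.
  reduce S modulo (f_1, f_2, f_3, h_4):
  remainder 212/165*y**3 - 281/165*y**2 - 39/5*y ≠ 0; add h_5 = 212/165*y**3 - 281/165*y**2 - 39/5*y to the basis.

S(h_4,h_5): lcm = y**4. S = 232273/1060*y**3 + 34419/1060*y**2 - 1089/5*y.
  reduce S modulo (f_1, f_2, f_3, h_4, h_5):
  remainder 72565541/224720*y**2 + 49998267/44944*y ≠ 0; add h_6 = 72565541/224720*y**2 + 49998267/44944*y to the basis.

S(h_4,h_6): lcm = y**4. S = 77773917474/362827705*y**3 + 132/5*y**2 - 1089/5*y.
  reduce S modulo (f_1, f_2, f_3, h_4, h_5, h_6):
  remainder 72335766526230537/5265757740622681*y ≠ 0; add h_7 = 72335766526230537/5265757740622681*y to the basis.

The other S-polynomials (S(f_2,f_3), S(f_1,h_4), S(f_2,h_4), S(f_3,h_4), S(f_1,h_5), S(f_2,h_5), S(f_3,h_5), S(f_1,h_6), S(f_2,h_6), S(f_3,h_6), S(h_5,h_6), S(f_1,h_7), S(f_2,h_7), S(f_3,h_7), S(h_4,h_7), S(h_5,h_7), S(h_6,h_7)) all reduce to 0 modulo the current basis, so we have a Gröbner basis.
Inter-reduce: drop elements whose leading term is divisible by another's, tail-reduce, and make monic.
Reduced Gröbner basis: {x, y}.
Label its elements g_1 = x, g_2 = y.

Reduce p = -x*y + 4*x modulo G:
  leading term x*y: subtract (-y)·g_1 from -x*y + 4*x → 4*x
  leading term x: subtract (4)·g_1 from 4*x → 0
  normal form = 0.
Since the normal form is 0, p ∈ I.

-x*y + 4*x lies in I (it reduces to 0).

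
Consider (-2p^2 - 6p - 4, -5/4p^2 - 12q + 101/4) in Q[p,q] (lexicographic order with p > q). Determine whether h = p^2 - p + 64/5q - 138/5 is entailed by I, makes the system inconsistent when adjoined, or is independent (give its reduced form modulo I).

p^2 - p + 64/5q - 138/5 lies in I (it reduces to 0).

First compute the reduced Gröbner basis of I by Buchberger's algorithm.
f_1 = -2p^2 - 6p - 4, LT = p^2.
f_2 = -5/4p^2 - 12q + 101/4, LT = p^2.

S(f_1,f_2): lcm = p^2. S = 3p - 48/5q + 111/5.
  leading term p: no divisor's leading term divides it; move 3p to the remainder.
  leading term q: no divisor's leading term divides it; move -48/5q to the remainder.
  leading term 1: no divisor's leading term divides it; move 111/5 to the remainder.
  remainder 3p - 48/5q + 111/5 ≠ 0; add k_3 = 3p - 48/5q + 111/5 to the basis.

S(f_1,k_3): lcm = p^2. S = 16/5pq - 22/5p + 2.
  leading term pq: subtract (16/15q)·k_3 from 16/5pq - 22/5p + 2 → -22/5p + 256/25q^2 - 592/25q + 2
  leading term p: subtract (-22/15)·k_3 from -22/5p + 256/25q^2 - 592/25q + 2 → 256/25q^2 - 944/25q + 864/25
  leading term q^2: no divisor's leading term divides it; move 256/25q^2 to the remainder.
  leading term q: no divisor's leading term divides it; move -944/25q to the remainder.
  leading term 1: no divisor's leading term divides it; move 864/25 to the remainder.
  remainder 256/25q^2 - 944/25q + 864/25 ≠ 0; add k_4 = 256/25q^2 - 944/25q + 864/25 to the basis.

The other S-polynomials (S(f_2,k_3), S(f_1,k_4), S(f_2,k_4), S(k_3,k_4)) all reduce to 0 modulo the current basis, so we have a Gröbner basis.
Inter-reduce: drop elements whose leading term is divisible by another's, tail-reduce, and make monic.
Reduced Gröbner basis: {p - 16/5q + 37/5, q^2 - 59/16q + 27/8}.
Label its elements g_1 = p - 16/5q + 37/5, g_2 = q^2 - 59/16q + 27/8.

Reduce h = p^2 - p + 64/5q - 138/5 modulo G:
  leading term p^2: subtract (p)·g_1 from p^2 - p + 64/5q - 138/5 → 16/5pq - 42/5p + 64/5q - 138/5
  leading term pq: subtract (16/5q)·g_1 from 16/5pq - 42/5p + 64/5q - 138/5 → -42/5p + 256/25q^2 - 272/25q - 138/5
  leading term p: subtract (-42/5)·g_1 from -42/5p + 256/25q^2 - 272/25q - 138/5 → 256/25q^2 - 944/25q + 864/25
  leading term q^2: subtract (256/25)·g_2 from 256/25q^2 - 944/25q + 864/25 → 0
  normal form = 0.
Since the normal form is 0, h ∈ I.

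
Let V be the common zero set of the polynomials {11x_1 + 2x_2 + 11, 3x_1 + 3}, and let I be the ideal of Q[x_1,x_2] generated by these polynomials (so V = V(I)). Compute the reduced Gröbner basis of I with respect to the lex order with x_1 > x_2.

G = {x_1 + 1, x_2}

f_1 = 11x_1 + 2x_2 + 11, LT = x_1.
f_2 = 3x_1 + 3, LT = x_1.

S(f_1,f_2): lcm = x_1. S = 2/11x_2.
  leading term x_2: no divisor's leading term divides it; move 2/11x_2 to the remainder.
  remainder 2/11x_2 ≠ 0; add g_3 = 2/11x_2 to the basis.

The other S-polynomials (S(f_1,g_3), S(f_2,g_3)) all reduce to 0 modulo the current basis, so we have a Gröbner basis.
Inter-reduce: drop elements whose leading term is divisible by another's, tail-reduce, and make monic.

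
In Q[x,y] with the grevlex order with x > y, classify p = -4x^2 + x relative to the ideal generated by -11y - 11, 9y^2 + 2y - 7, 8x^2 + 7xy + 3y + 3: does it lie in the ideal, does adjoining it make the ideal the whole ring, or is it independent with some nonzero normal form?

First compute the reduced Gröbner basis of I by Buchberger's algorithm.
f_1 = -11y - 11, LT = y.
f_2 = 9y^2 + 2y - 7, LT = y^2.
f_3 = 8x^2 + 7xy + 3y + 3, LT = x^2.

S(f_1,f_2): lcm = y^2. S = 7/9y + 7/9.
  leading term y: subtract (-7/99)·f_1 from 7/9y + 7/9 → 0
  remainder 0.

S(f_1,f_3): leading monomials are coprime, so the S-polynomial reduces to 0 (Buchberger's first criterion).
S(f_2,f_3): leading monomials are coprime, so the S-polynomial reduces to 0 (Buchberger's first criterion).
Every S-polynomial of the final basis reduces to 0, so we have a Gröbner basis.
Inter-reduce: drop elements whose leading term is divisible by another's, tail-reduce, and make monic.
Reduced Gröbner basis: {x^2 - 7/8x, y + 1}.
Label its elements g_1 = x^2 - 7/8x, g_2 = y + 1.

Reduce p = -4x^2 + x modulo G:
  leading term x^2: subtract (-4)·g_1 from -4x^2 + x → -5/2x
  leading term x: no divisor's leading term divides it; move -5/2x to the remainder.
  normal form = -5/2x.
The normal form is nonzero, so p ∉ I. Since p minus its normal form lies in I, I + (p) = I + (r) where r = -5/2x; decide whether this ideal is the whole ring.
Run Buchberger on G together with r (pairs among the g_i already reduce to 0 since G is a Gröbner basis):
g_1 = x^2 - 7/8x, LT = x^2.
g_2 = y + 1, LT = y.
r = -5/2x, LT = x.

S(g_1,g_2): leading monomials are coprime, so the S-polynomial reduces to 0 (Buchberger's first criterion).
S(g_1,r): lcm = x^2. S = -7/8x.
  leading term x: subtract (7/20)·r from -7/8x → 0
  remainder 0.

S(g_2,r): leading monomials are coprime, so the S-polynomial reduces to 0 (Buchberger's first criterion).
Every S-polynomial of the final basis reduces to 0, so we have a Gröbner basis.
Inter-reduce: drop elements whose leading term is divisible by another's, tail-reduce, and make monic.
Reduced Gröbner basis: {x, y + 1}.
The reduced Gröbner basis of I + (p) is {x, y + 1} ≠ {1}, a proper ideal, so the enlarged system stays consistent: p is independent of I, with normal form -5/2x.

-4x^2 + x is independent of I; its normal form modulo I is -5/2x.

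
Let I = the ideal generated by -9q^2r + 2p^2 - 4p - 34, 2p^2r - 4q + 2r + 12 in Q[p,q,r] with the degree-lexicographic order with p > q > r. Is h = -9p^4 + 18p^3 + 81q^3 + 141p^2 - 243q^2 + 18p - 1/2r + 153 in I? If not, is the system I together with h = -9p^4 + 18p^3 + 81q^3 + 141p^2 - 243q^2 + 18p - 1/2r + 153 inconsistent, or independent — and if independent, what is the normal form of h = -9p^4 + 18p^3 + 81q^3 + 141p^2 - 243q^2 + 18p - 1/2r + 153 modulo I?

-9p^4 + 18p^3 + 81q^3 + 141p^2 - 243q^2 + 18p - 1/2r + 153 is independent of I; its normal form modulo I is -3p^2 - 1/2r.

First compute the reduced Gröbner basis of I by Buchberger's algorithm.
f_1 = -9q^2r + 2p^2 - 4p - 34, LT = q^2r.
f_2 = 2p^2r - 4q + 2r + 12, LT = p^2r.

S(f_1,f_2): lcm = p^2q^2r. S = -2/9p^4 + 4/9p^3 + 2q^3 - q^2r + 34/9p^2 - 6q^2.
  reduce S modulo (f_1, f_2):
  remainder -2/9p^4 + 4/9p^3 + 2q^3 + 32/9p^2 - 6q^2 + 4/9p + 34/9 ≠ 0; add k_3 = -2/9p^4 + 4/9p^3 + 2q^3 + 32/9p^2 - 6q^2 + 4/9p + 34/9 to the basis.

The other S-polynomials (S(f_1,k_3), S(f_2,k_3)) all reduce to 0 modulo the current basis, so we have a Gröbner basis.
Inter-reduce: drop elements whose leading term is divisible by another's, tail-reduce, and make monic.
Reduced Gröbner basis: {p^4 - 2p^3 - 9q^3 - 16p^2 + 27q^2 - 2p - 17, p^2r - 2q + r + 6, q^2r - 2/9p^2 + 4/9p + 34/9}.
Label its elements g_1 = p^4 - 2p^3 - 9q^3 - 16p^2 + 27q^2 - 2p - 17, g_2 = p^2r - 2q + r + 6, g_3 = q^2r - 2/9p^2 + 4/9p + 34/9.

Reduce h = -9p^4 + 18p^3 + 81q^3 + 141p^2 - 243q^2 + 18p - 1/2r + 153 modulo G:
  leading term p^4: subtract (-9)·g_1 from -9p^4 + 18p^3 + 81q^3 + 141p^2 - 243q^2 + 18p - 1/2r + 153 → -3p^2 - 1/2r
  leading term p^2: no divisor's leading term divides it; move -3p^2 to the remainder.
  leading term r: no divisor's leading term divides it; move -1/2r to the remainder.
  normal form = -3p^2 - 1/2r.
The normal form is nonzero, so h ∉ I. Since h minus its normal form lies in I, I + (h) = I + (n) where n = -3p^2 - 1/2r; decide whether this ideal is the whole ring.
Run Buchberger on G together with n (pairs among the g_i already reduce to 0 since G is a Gröbner basis):
g_1 = p^4 - 2p^3 - 9q^3 - 16p^2 + 27q^2 - 2p - 17, LT = p^4.
g_2 = p^2r - 2q + r + 6, LT = p^2r.
g_3 = q^2r - 2/9p^2 + 4/9p + 34/9, LT = q^2r.
n = -3p^2 - 1/2r, LT = p^2.

S(g_1,n): lcm = p^4. S = -2p^3 - 1/6p^2r - 9q^3 - 16p^2 + 27q^2 - 2p - 17.
  reduce S modulo (g_1, g_2, g_3, n):
  remainder -9q^3 + 1/3pr + 27q^2 - 2p - 1/3q + 17/6r - 16 ≠ 0; add m_5 = -9q^3 + 1/3pr + 27q^2 - 2p - 1/3q + 17/6r - 16 to the basis.

S(g_2,n): lcm = p^2r. S = -1/6r^2 - 2q + r + 6.
  reduce S modulo (g_1, g_2, g_3, n, m_5):
  remainder -1/6r^2 - 2q + r + 6 ≠ 0; add m_6 = -1/6r^2 - 2q + r + 6 to the basis.

The other S-polynomials (S(g_1,g_2), S(g_1,g_3), S(g_2,g_3), S(g_3,n), S(g_1,m_5), S(g_2,m_5), S(g_3,m_5), S(n,m_5), S(g_1,m_6), S(g_2,m_6), S(g_3,m_6), S(n,m_6), S(m_5,m_6)) all reduce to 0 modulo the current basis, so we have a Gröbner basis.
Inter-reduce: drop elements whose leading term is divisible by another's, tail-reduce, and make monic.
Reduced Gröbner basis: {q^3 - 1/27pr - 3q^2 + 2/9p + 1/27q - 17/54r + 16/9, q^2r + 4/9p + 1/27r + 34/9, p^2 + 1/6r, r^2 + 12q - 6r - 36}.
The reduced Gröbner basis of I + (h) is {q^3 - 1/27pr - 3q^2 + 2/9p + 1/27q - 17/54r + 16/9, q^2r + 4/9p + 1/27r + 34/9, p^2 + 1/6r, r^2 + 12q - 6r - 36} ≠ {1}, a proper ideal, so the enlarged system stays consistent: h is independent of I, with normal form -3p^2 - 1/2r.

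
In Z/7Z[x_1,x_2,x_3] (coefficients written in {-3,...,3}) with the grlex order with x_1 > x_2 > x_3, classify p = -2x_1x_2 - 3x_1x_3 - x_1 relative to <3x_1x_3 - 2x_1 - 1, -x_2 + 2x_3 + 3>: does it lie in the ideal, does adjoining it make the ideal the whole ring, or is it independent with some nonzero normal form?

-2x_1x_2 - 3x_1x_3 - x_1 lies in I (it reduces to 0).

First compute the reduced Gröbner basis of I by Buchberger's algorithm.
f_1 = 3x_1x_3 - 2x_1 - 1, LT = x_1x_3.
f_2 = -x_2 + 2x_3 + 3, LT = x_2.

The S-polynomials (S(f_1,f_2)) all reduce to 0 modulo the current basis, so we have a Gröbner basis.
Inter-reduce: drop elements whose leading term is divisible by another's, tail-reduce, and make monic.
Reduced Gröbner basis: {x_1x_3 - 3x_1 + 2, x_2 - 2x_3 - 3}.
Label its elements g_1 = x_1x_3 - 3x_1 + 2, g_2 = x_2 - 2x_3 - 3.

Reduce p = -2x_1x_2 - 3x_1x_3 - x_1 modulo G:
  leading term x_1x_2: subtract (-2x_1)·g_2 from -2x_1x_2 - 3x_1x_3 - x_1 → 0
  normal form = 0.
Since the normal form is 0, p ∈ I.

The remainder on division by a Gröbner basis is unique — it is the normal form.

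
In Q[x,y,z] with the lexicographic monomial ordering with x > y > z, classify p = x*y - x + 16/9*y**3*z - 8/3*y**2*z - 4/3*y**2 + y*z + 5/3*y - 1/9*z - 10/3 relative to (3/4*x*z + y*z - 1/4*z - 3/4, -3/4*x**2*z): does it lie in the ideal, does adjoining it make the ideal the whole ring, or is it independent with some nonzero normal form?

Adjoining x*y - x + 16/9*y**3*z - 8/3*y**2*z - 4/3*y**2 + y*z + 5/3*y - 1/9*z - 10/3 makes the ideal the whole ring: the system is inconsistent.

First compute the reduced Gröbner basis of I by Buchberger's algorithm.
f_1 = 3/4*x*z + y*z - 1/4*z - 3/4, LT = x*z.
f_2 = -3/4*x**2*z, LT = x**2*z.

S(f_1,f_2): lcm = x**2*z. S = 4/3*x*y*z - 1/3*x*z - x.
  leading term x*y*z: subtract (16/9*y)·f_1 from 4/3*x*y*z - 1/3*x*z - x → -1/3*x*z - x - 16/9*y**2*z + 4/9*y*z + 4/3*y
  leading term x*z: subtract (-4/9)·f_1 from -1/3*x*z - x - 16/9*y**2*z + 4/9*y*z + 4/3*y → -x - 16/9*y**2*z + 8/9*y*z + 4/3*y - 1/9*z - 1/3
  leading term x: no divisor's leading term divides it; move -x to the remainder.
  leading term y**2*z: no divisor's leading term divides it; move -16/9*y**2*z to the remainder.
  leading term y*z: no divisor's leading term divides it; move 8/9*y*z to the remainder.
  leading term y: no divisor's leading term divides it; move 4/3*y to the remainder.
  leading term z: no divisor's leading term divides it; move -1/9*z to the remainder.
  leading term 1: no divisor's leading term divides it; move -1/3 to the remainder.
  remainder -x - 16/9*y**2*z + 8/9*y*z + 4/3*y - 1/9*z - 1/3 ≠ 0; add h_3 = -x - 16/9*y**2*z + 8/9*y*z + 4/3*y - 1/9*z - 1/3 to the basis.

S(f_1,h_3): lcm = x*z. S = -16/9*y**2*z**2 + 8/9*y*z**2 + 8/3*y*z - 1/9*z**2 - 2/3*z - 1.
  leading term y**2*z**2: no divisor's leading term divides it; move -16/9*y**2*z**2 to the remainder.
  leading term y*z**2: no divisor's leading term divides it; move 8/9*y*z**2 to the remainder.
  leading term y*z: no divisor's leading term divides it; move 8/3*y*z to the remainder.
  leading term z**2: no divisor's leading term divides it; move -1/9*z**2 to the remainder.
  leading term z: no divisor's leading term divides it; move -2/3*z to the remainder.
  leading term 1: no divisor's leading term divides it; move -1 to the remainder.
  remainder -16/9*y**2*z**2 + 8/9*y*z**2 + 8/3*y*z - 1/9*z**2 - 2/3*z - 1 ≠ 0; add h_4 = -16/9*y**2*z**2 + 8/9*y*z**2 + 8/3*y*z - 1/9*z**2 - 2/3*z - 1 to the basis.

The other S-polynomials (S(f_2,h_3), S(f_1,h_4), S(f_2,h_4), S(h_3,h_4)) all reduce to 0 modulo the current basis, so we have a Gröbner basis.
Inter-reduce: drop elements whose leading term is divisible by another's, tail-reduce, and make monic.
Reduced Gröbner basis: {x + 16/9*y**2*z - 8/9*y*z - 4/3*y + 1/9*z + 1/3, y**2*z**2 - 1/2*y*z**2 - 3/2*y*z + 1/16*z**2 + 3/8*z + 9/16}.
Label its elements g_1 = x + 16/9*y**2*z - 8/9*y*z - 4/3*y + 1/9*z + 1/3, g_2 = y**2*z**2 - 1/2*y*z**2 - 3/2*y*z + 1/16*z**2 + 3/8*z + 9/16.

Reduce p = x*y - x + 16/9*y**3*z - 8/3*y**2*z - 4/3*y**2 + y*z + 5/3*y - 1/9*z - 10/3 modulo G:
  leading term x*y: subtract (y)·g_1 from x*y - x + 16/9*y**3*z - 8/3*y**2*z - 4/3*y**2 + y*z + 5/3*y - 1/9*z - 10/3 → -x - 16/9*y**2*z + 8/9*y*z + 4/3*y - 1/9*z - 10/3
  leading term x: subtract (-1)·g_1 from -x - 16/9*y**2*z + 8/9*y*z + 4/3*y - 1/9*z - 10/3 → -3
  leading term 1: no divisor's leading term divides it; move -3 to the remainder.
  normal form = -3.
The normal form is nonzero, so p ∉ I. Since p minus its normal form lies in I, I + (p) = I + (r) where r = -3; decide whether this ideal is the whole ring.
Here r = -3 is a nonzero constant, hence a unit: 1 ∈ I + (p), the Gröbner basis of I + (p) is {1}, and the enlarged system has no common solution — adjoining p is inconsistent.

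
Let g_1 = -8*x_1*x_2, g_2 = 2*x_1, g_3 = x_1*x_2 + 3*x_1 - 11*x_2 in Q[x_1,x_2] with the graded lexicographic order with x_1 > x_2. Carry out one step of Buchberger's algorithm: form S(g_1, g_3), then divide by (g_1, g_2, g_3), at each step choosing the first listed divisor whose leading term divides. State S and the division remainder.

S(g_1, g_3) = -3*x_1 + 11*x_2; remainder on division = 11*x_2.

lcm(LM(g_1), LM(g_3)) = x_1*x_2.
S = (lcm/LT(g_1))·g_1 − (lcm/LT(g_3))·g_3 = -3*x_1 + 11*x_2.
Reduce S modulo (g_1, g_2, g_3) in that order:
  leading term x_1: subtract (-3/2)·g_2 from -3*x_1 + 11*x_2 → 11*x_2
  leading term x_2: no divisor's leading term divides it; move 11*x_2 to the remainder.
The remainder 11*x_2 is nonzero, so it would be added as the next basis element.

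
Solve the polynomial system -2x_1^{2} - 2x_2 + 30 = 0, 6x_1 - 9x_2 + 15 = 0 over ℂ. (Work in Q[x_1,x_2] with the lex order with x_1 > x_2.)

{(-4, -1), (10/3, 35/9)}

Compute a lex Gröbner basis by Buchberger's algorithm.
f_1 = -2x_1^{2} - 2x_2 + 30, LT = x_1^{2}.
f_2 = 6x_1 - 9x_2 + 15, LT = x_1.

S(f_1,f_2): lcm = x_1^{2}. S = \tfrac{3}{2}x_1x_2 - \tfrac{5}{2}x_1 + x_2 - 15.
  reduce S modulo (f_1, f_2):
  remainder \tfrac{9}{4}x_2^{2} - \tfrac{13}{2}x_2 - \tfrac{35}{4} ≠ 0; add h_3 = \tfrac{9}{4}x_2^{2} - \tfrac{13}{2}x_2 - \tfrac{35}{4} to the basis.

The other S-polynomials (S(f_1,h_3), S(f_2,h_3)) all reduce to 0 modulo the current basis, so we have a Gröbner basis.
Inter-reduce: drop elements whose leading term is divisible by another's, tail-reduce, and make monic.
Reduced Gröbner basis: {x_1 - \tfrac{3}{2}x_2 + \tfrac{5}{2}, x_2^{2} - \tfrac{26}{9}x_2 - \tfrac{35}{9}}.

Elimination: the polynomial x_2^{2} - \tfrac{26}{9}x_2 - \tfrac{35}{9} lies in the elimination ideal for x_2, so x_2 ∈ {-1, 35/9}. For each such x_2, the remaining basis elements (now univariate) give the rest of the solution.
  x_2 = -1: the earlier basis element becomes x_1 + 4 = 0, giving x_1 = -4 — point (-4, -1).
  x_2 = 35/9: the earlier basis element becomes x_1 - \tfrac{10}{3} = 0, giving x_1 = 10/3 — point (10/3, 35/9).
A lex Gröbner basis triangularizes the system, enabling back-substitution.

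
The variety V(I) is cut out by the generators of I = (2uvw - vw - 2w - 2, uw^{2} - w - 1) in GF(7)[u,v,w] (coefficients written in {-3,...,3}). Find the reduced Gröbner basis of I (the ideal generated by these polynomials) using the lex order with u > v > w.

G = {uv - uw + 3v, uw^{2} - w - 1, vw^{2} - 2vw - 2v + 2w^{2} + 2w}

f_1 = 2uvw - vw - 2w - 2, LT = uvw.
f_2 = uw^{2} - w - 1, LT = uw^{2}.

S(f_1,f_2): lcm = uvw^{2}. S = 3vw^{2} + vw + v - w^{2} - w.
  leading term vw^{2}: no divisor's leading term divides it; move 3vw^{2} to the remainder.
  leading term vw: no divisor's leading term divides it; move vw to the remainder.
  leading term v: no divisor's leading term divides it; move v to the remainder.
  leading term w^{2}: no divisor's leading term divides it; move -w^{2} to the remainder.
  leading term w: no divisor's leading term divides it; move -w to the remainder.
  remainder 3vw^{2} + vw + v - w^{2} - w ≠ 0; add g_3 = 3vw^{2} + vw + v - w^{2} - w to the basis.

S(f_1,g_3): lcm = uvw^{2}. S = 2uvw + 2uv - 2uw^{2} - 2uw + 3vw^{2} - w^{2} - w.
  leading term uvw: subtract (1)·f_1 from 2uvw + 2uv - 2uw^{2} - 2uw + 3vw^{2} - w^{2} - w → 2uv - 2uw^{2} - 2uw + 3vw^{2} + vw - w^{2} + w + 2
  leading term uv: no divisor's leading term divides it; move 2uv to the remainder.
  leading term uw^{2}: subtract (-2)·f_2 from -2uw^{2} - 2uw + 3vw^{2} + vw - w^{2} + w + 2 → -2uw + 3vw^{2} + vw - w^{2} - w
  leading term uw: no divisor's leading term divides it; move -2uw to the remainder.
  leading term vw^{2}: subtract (1)·g_3 from 3vw^{2} + vw - w^{2} - w → -v
  leading term v: no divisor's leading term divides it; move -v to the remainder.
  remainder 2uv - 2uw - v ≠ 0; add g_4 = 2uv - 2uw - v to the basis.

The other S-polynomials (S(f_2,g_3), S(f_1,g_4), S(f_2,g_4), S(g_3,g_4)) all reduce to 0 modulo the current basis, so we have a Gröbner basis.
Inter-reduce: drop elements whose leading term is divisible by another's, tail-reduce, and make monic.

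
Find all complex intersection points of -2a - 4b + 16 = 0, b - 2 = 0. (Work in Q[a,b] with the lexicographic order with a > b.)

Compute a lex Gröbner basis by Buchberger's algorithm.
f_1 = -2a - 4b + 16, LT = a.
f_2 = b - 2, LT = b.

The S-polynomials (S(f_1,f_2)) all reduce to 0 modulo the current basis, so we have a Gröbner basis.
Inter-reduce: drop elements whose leading term is divisible by another's, tail-reduce, and make monic.
Reduced Gröbner basis: {a - 4, b - 2}.

From the last basis element, b - 2 = 0, so b takes values in {2}. Each choice, substituted upward through the basis, yields the corresponding point(s) of the solution set.
  b = 2: the earlier basis element becomes a - 4 = 0, giving a = 4 — point (4, 2).
Each listed point satisfies every original equation (direct substitution).
A lex Gröbner basis triangularizes the system, enabling back-substitution.

{(4, 2)}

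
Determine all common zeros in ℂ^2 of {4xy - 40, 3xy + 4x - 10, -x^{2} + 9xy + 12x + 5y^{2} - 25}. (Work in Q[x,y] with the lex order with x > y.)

Compute a lex Gröbner basis by Buchberger's algorithm.
f_1 = 4xy - 40, LT = xy.
f_2 = 3xy + 4x - 10, LT = xy.
f_3 = -x^{2} + 9xy + 12x + 5y^{2} - 25, LT = x^{2}.

S(f_1,f_2): lcm = xy. S = -\tfrac{4}{3}x - \tfrac{20}{3}.
  leading term x: no divisor's leading term divides it; move -\tfrac{4}{3}x to the remainder.
  leading term 1: no divisor's leading term divides it; move -\tfrac{20}{3} to the remainder.
  remainder -\tfrac{4}{3}x - \tfrac{20}{3} ≠ 0; add h_4 = -\tfrac{4}{3}x - \tfrac{20}{3} to the basis.

S(f_1,f_3): lcm = x^{2}y. S = 9xy^{2} + 12xy - 10x + 5y^{3} - 25y.
  leading term xy^{2}: subtract (\tfrac{9}{4}y)·f_1 from 9xy^{2} + 12xy - 10x + 5y^{3} - 25y → 12xy - 10x + 5y^{3} + 65y
  leading term xy: subtract (3)·f_1 from 12xy - 10x + 5y^{3} + 65y → -10x + 5y^{3} + 65y + 120
  leading term x: subtract (\tfrac{15}{2})·h_4 from -10x + 5y^{3} + 65y + 120 → 5y^{3} + 65y + 170
  leading term y^{3}: no divisor's leading term divides it; move 5y^{3} to the remainder.
  leading term y: no divisor's leading term divides it; move 65y to the remainder.
  leading term 1: no divisor's leading term divides it; move 170 to the remainder.
  remainder 5y^{3} + 65y + 170 ≠ 0; add h_5 = 5y^{3} + 65y + 170 to the basis.

S(f_2,f_3): lcm = x^{2}y. S = \tfrac{4}{3}x^{2} + 9xy^{2} + 12xy - \tfrac{10}{3}x + 5y^{3} - 25y.
  leading term x^{2}: subtract (-\tfrac{4}{3})·f_3 from \tfrac{4}{3}x^{2} + 9xy^{2} + 12xy - \tfrac{10}{3}x + 5y^{3} - 25y → 9xy^{2} + 24xy + \tfrac{38}{3}x + 5y^{3} + \tfrac{20}{3}y^{2} - 25y - \tfrac{100}{3}
  leading term xy^{2}: subtract (\tfrac{9}{4}y)·f_1 from 9xy^{2} + 24xy + \tfrac{38}{3}x + 5y^{3} + \tfrac{20}{3}y^{2} - 25y - \tfrac{100}{3} → 24xy + \tfrac{38}{3}x + 5y^{3} + \tfrac{20}{3}y^{2} + 65y - \tfrac{100}{3}
  leading term xy: subtract (6)·f_1 from 24xy + \tfrac{38}{3}x + 5y^{3} + \tfrac{20}{3}y^{2} + 65y - \tfrac{100}{3} → \tfrac{38}{3}x + 5y^{3} + \tfrac{20}{3}y^{2} + 65y + \tfrac{620}{3}
  leading term x: subtract (-\tfrac{19}{2})·h_4 from \tfrac{38}{3}x + 5y^{3} + \tfrac{20}{3}y^{2} + 65y + \tfrac{620}{3} → 5y^{3} + \tfrac{20}{3}y^{2} + 65y + \tfrac{430}{3}
  leading term y^{3}: subtract (1)·h_5 from 5y^{3} + \tfrac{20}{3}y^{2} + 65y + \tfrac{430}{3} → \tfrac{20}{3}y^{2} - \tfrac{80}{3}
  leading term y^{2}: no divisor's leading term divides it; move \tfrac{20}{3}y^{2} to the remainder.
  leading term 1: no divisor's leading term divides it; move -\tfrac{80}{3} to the remainder.
  remainder \tfrac{20}{3}y^{2} - \tfrac{80}{3} ≠ 0; add h_6 = \tfrac{20}{3}y^{2} - \tfrac{80}{3} to the basis.

S(f_1,h_4): lcm = xy. S = -5y - 10.
  leading term y: no divisor's leading term divides it; move -5y to the remainder.
  leading term 1: no divisor's leading term divides it; move -10 to the remainder.
  remainder -5y - 10 ≠ 0; add h_7 = -5y - 10 to the basis.

The other S-polynomials (S(f_2,h_4), S(f_3,h_4), S(f_1,h_5), S(f_2,h_5), S(f_3,h_5), S(h_4,h_5), S(f_1,h_6), S(f_2,h_6), S(f_3,h_6), S(h_4,h_6), S(h_5,h_6), S(f_1,h_7), S(f_2,h_7), S(f_3,h_7), S(h_4,h_7), S(h_5,h_7), S(h_6,h_7)) all reduce to 0 modulo the current basis, so we have a Gröbner basis.
Inter-reduce: drop elements whose leading term is divisible by another's, tail-reduce, and make monic.
Reduced Gröbner basis: {x + 5, y + 2}.

A lex Gröbner basis eliminates variables successively. Here y + 2 depends only on y, with roots {-2}; lifting each root through the earlier basis elements recovers the full solutions.
  y = -2: the earlier basis element becomes x + 5 = 0, giving x = -5 — point (-5, -2).
Check: every point annihilates each of the original generators.

{(-5, -2)}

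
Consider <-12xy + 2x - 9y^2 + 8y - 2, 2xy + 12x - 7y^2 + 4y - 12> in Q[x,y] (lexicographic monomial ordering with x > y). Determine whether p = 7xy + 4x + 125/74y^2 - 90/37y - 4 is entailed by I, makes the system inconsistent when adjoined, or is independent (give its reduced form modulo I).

7xy + 4x + 125/74y^2 - 90/37y - 4 lies in I (it reduces to 0).

First compute the reduced Gröbner basis of I by Buchberger's algorithm.
f_1 = -12xy + 2x - 9y^2 + 8y - 2, LT = xy.
f_2 = 2xy + 12x - 7y^2 + 4y - 12, LT = xy.

S(f_1,f_2): lcm = xy. S = -37/6x + 17/4y^2 - 8/3y + 37/6.
  leading term x: no divisor's leading term divides it; move -37/6x to the remainder.
  leading term y^2: no divisor's leading term divides it; move 17/4y^2 to the remainder.
  leading term y: no divisor's leading term divides it; move -8/3y to the remainder.
  leading term 1: no divisor's leading term divides it; move 37/6 to the remainder.
  remainder -37/6x + 17/4y^2 - 8/3y + 37/6 ≠ 0; add h_3 = -37/6x + 17/4y^2 - 8/3y + 37/6 to the basis.

S(f_1,h_3): lcm = xy. S = -1/6x + 51/74y^3 + 47/148y^2 + 1/3y + 1/6.
  leading term x: subtract (1/37)·h_3 from -1/6x + 51/74y^3 + 47/148y^2 + 1/3y + 1/6 → 51/74y^3 + 15/74y^2 + 15/37y
  leading term y^3: no divisor's leading term divides it; move 51/74y^3 to the remainder.
  leading term y^2: no divisor's leading term divides it; move 15/74y^2 to the remainder.
  leading term y: no divisor's leading term divides it; move 15/37y to the remainder.
  remainder 51/74y^3 + 15/74y^2 + 15/37y ≠ 0; add h_4 = 51/74y^3 + 15/74y^2 + 15/37y to the basis.

The other S-polynomials (S(f_2,h_3), S(f_1,h_4), S(f_2,h_4), S(h_3,h_4)) all reduce to 0 modulo the current basis, so we have a Gröbner basis.
Inter-reduce: drop elements whose leading term is divisible by another's, tail-reduce, and make monic.
Reduced Gröbner basis: {x - 51/74y^2 + 16/37y - 1, y^3 + 5/17y^2 + 10/17y}.
Label its elements g_1 = x - 51/74y^2 + 16/37y - 1, g_2 = y^3 + 5/17y^2 + 10/17y.

Reduce p = 7xy + 4x + 125/74y^2 - 90/37y - 4 modulo G:
  leading term xy: subtract (7y)·g_1 from 7xy + 4x + 125/74y^2 - 90/37y - 4 → 4x + 357/74y^3 - 99/74y^2 + 169/37y - 4
  leading term x: subtract (4)·g_1 from 4x + 357/74y^3 - 99/74y^2 + 169/37y - 4 → 357/74y^3 + 105/74y^2 + 105/37y
  leading term y^3: subtract (357/74)·g_2 from 357/74y^3 + 105/74y^2 + 105/37y → 0
  normal form = 0.
Since the normal form is 0, p ∈ I.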